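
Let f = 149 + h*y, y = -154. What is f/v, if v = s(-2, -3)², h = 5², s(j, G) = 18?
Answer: -3701/324 ≈ -11.423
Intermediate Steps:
h = 25
f = -3701 (f = 149 + 25*(-154) = 149 - 3850 = -3701)
v = 324 (v = 18² = 324)
f/v = -3701/324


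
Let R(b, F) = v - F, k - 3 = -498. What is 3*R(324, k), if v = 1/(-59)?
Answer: 87612/59 ≈ 1484.9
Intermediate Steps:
k = -495 (k = 3 - 498 = -495)
v = -1/59 ≈ -0.016949
R(b, F) = -1/59 - F
3*R(324, k) = 3*(-1/59 - 1*(-495)) = 3*(-1/59 + 495) = 3*(29204/59) = 87612/59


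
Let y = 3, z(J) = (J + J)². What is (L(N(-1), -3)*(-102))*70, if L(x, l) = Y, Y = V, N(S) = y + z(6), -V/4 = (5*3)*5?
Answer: 2142000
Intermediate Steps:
z(J) = 4*J² (z(J) = (2*J)² = 4*J²)
V = -300 (V = -4*5*3*5 = -60*5 = -4*75 = -300)
N(S) = 147 (N(S) = 3 + 4*6² = 3 + 4*36 = 3 + 144 = 147)
Y = -300
L(x, l) = -300
(L(N(-1), -3)*(-102))*70 = -300*(-102)*70 = 30600*70 = 2142000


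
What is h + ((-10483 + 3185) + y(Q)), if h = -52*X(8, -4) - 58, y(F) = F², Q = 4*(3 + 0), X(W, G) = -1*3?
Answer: -7056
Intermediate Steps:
X(W, G) = -3
Q = 12 (Q = 4*3 = 12)
h = 98 (h = -52*(-3) - 58 = 156 - 58 = 98)
h + ((-10483 + 3185) + y(Q)) = 98 + ((-10483 + 3185) + 12²) = 98 + (-7298 + 144) = 98 - 7154 = -7056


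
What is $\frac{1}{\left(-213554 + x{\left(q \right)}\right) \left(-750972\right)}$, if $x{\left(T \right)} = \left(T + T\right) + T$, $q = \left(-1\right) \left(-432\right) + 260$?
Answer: $\frac{1}{158814056616} \approx 6.2967 \cdot 10^{-12}$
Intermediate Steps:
$q = 692$ ($q = 432 + 260 = 692$)
$x{\left(T \right)} = 3 T$ ($x{\left(T \right)} = 2 T + T = 3 T$)
$\frac{1}{\left(-213554 + x{\left(q \right)}\right) \left(-750972\right)} = \frac{1}{\left(-213554 + 3 \cdot 692\right) \left(-750972\right)} = \frac{1}{-213554 + 2076} \left(- \frac{1}{750972}\right) = \frac{1}{-211478} \left(- \frac{1}{750972}\right) = \left(- \frac{1}{211478}\right) \left(- \frac{1}{750972}\right) = \frac{1}{158814056616}$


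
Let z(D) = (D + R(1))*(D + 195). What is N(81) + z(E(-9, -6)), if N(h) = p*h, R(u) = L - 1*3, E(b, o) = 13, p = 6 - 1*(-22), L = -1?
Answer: 4140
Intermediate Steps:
p = 28 (p = 6 + 22 = 28)
R(u) = -4 (R(u) = -1 - 1*3 = -1 - 3 = -4)
z(D) = (-4 + D)*(195 + D) (z(D) = (D - 4)*(D + 195) = (-4 + D)*(195 + D))
N(h) = 28*h
N(81) + z(E(-9, -6)) = 28*81 + (-780 + 13**2 + 191*13) = 2268 + (-780 + 169 + 2483) = 2268 + 1872 = 4140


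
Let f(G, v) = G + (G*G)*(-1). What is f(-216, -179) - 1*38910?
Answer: -85782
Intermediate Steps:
f(G, v) = G - G**2 (f(G, v) = G + G**2*(-1) = G - G**2)
f(-216, -179) - 1*38910 = -216*(1 - 1*(-216)) - 1*38910 = -216*(1 + 216) - 38910 = -216*217 - 38910 = -46872 - 38910 = -85782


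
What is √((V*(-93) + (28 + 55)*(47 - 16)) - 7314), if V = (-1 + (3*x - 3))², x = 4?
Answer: 17*I*√37 ≈ 103.41*I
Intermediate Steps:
V = 64 (V = (-1 + (3*4 - 3))² = (-1 + (12 - 3))² = (-1 + 9)² = 8² = 64)
√((V*(-93) + (28 + 55)*(47 - 16)) - 7314) = √((64*(-93) + (28 + 55)*(47 - 16)) - 7314) = √((-5952 + 83*31) - 7314) = √((-5952 + 2573) - 7314) = √(-3379 - 7314) = √(-10693) = 17*I*√37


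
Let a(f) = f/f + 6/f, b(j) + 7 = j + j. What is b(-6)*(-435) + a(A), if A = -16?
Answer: 66125/8 ≈ 8265.6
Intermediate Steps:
b(j) = -7 + 2*j (b(j) = -7 + (j + j) = -7 + 2*j)
a(f) = 1 + 6/f
b(-6)*(-435) + a(A) = (-7 + 2*(-6))*(-435) + (6 - 16)/(-16) = (-7 - 12)*(-435) - 1/16*(-10) = -19*(-435) + 5/8 = 8265 + 5/8 = 66125/8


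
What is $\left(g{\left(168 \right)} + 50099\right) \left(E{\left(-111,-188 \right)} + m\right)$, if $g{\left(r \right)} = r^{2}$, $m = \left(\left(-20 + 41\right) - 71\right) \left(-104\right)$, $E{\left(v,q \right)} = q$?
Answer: $392554876$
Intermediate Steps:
$m = 5200$ ($m = \left(21 - 71\right) \left(-104\right) = \left(-50\right) \left(-104\right) = 5200$)
$\left(g{\left(168 \right)} + 50099\right) \left(E{\left(-111,-188 \right)} + m\right) = \left(168^{2} + 50099\right) \left(-188 + 5200\right) = \left(28224 + 50099\right) 5012 = 78323 \cdot 5012 = 392554876$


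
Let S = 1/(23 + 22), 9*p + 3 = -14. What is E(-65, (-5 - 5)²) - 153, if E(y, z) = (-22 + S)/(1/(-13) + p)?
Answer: -7091/50 ≈ -141.82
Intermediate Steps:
p = -17/9 (p = -⅓ + (⅑)*(-14) = -⅓ - 14/9 = -17/9 ≈ -1.8889)
S = 1/45 ≈ 0.022222
E(y, z) = 559/50 (E(y, z) = (-22 + 1/45)/(1/(-13) - 17/9) = -989/(45*(-1/13 - 17/9)) = -989/(45*(-230/117)) = -989/45*(-117/230) = 559/50)
E(-65, (-5 - 5)²) - 153 = 559/50 - 153 = -7091/50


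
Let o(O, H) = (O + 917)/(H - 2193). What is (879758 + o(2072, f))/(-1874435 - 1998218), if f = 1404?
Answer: -694126073/3055523217 ≈ -0.22717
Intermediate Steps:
o(O, H) = (917 + O)/(-2193 + H)
(879758 + o(2072, f))/(-1874435 - 1998218) = (879758 + (917 + 2072)/(-2193 + 1404))/(-1874435 - 1998218) = (879758 + 2989/(-789))/(-3872653) = (879758 - 1/789*2989)*(-1/3872653) = (879758 - 2989/789)*(-1/3872653) = (694126073/789)*(-1/3872653) = -694126073/3055523217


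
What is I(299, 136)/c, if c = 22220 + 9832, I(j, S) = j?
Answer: 299/32052 ≈ 0.0093286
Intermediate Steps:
c = 32052
I(299, 136)/c = 299/32052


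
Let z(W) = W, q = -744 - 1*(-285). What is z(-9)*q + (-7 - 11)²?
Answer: 4455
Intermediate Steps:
q = -459 (q = -744 + 285 = -459)
z(-9)*q + (-7 - 11)² = -9*(-459) + (-7 - 11)² = 4131 + (-18)² = 4131 + 324 = 4455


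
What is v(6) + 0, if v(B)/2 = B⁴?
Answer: 2592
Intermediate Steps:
v(B) = 2*B⁴
v(6) + 0 = 2*6⁴ + 0 = 2*1296 + 0 = 2592 + 0 = 2592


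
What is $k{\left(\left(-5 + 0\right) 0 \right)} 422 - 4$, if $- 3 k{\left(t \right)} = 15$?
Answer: $-2114$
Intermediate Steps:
$k{\left(t \right)} = -5$ ($k{\left(t \right)} = \left(- \frac{1}{3}\right) 15 = -5$)
$k{\left(\left(-5 + 0\right) 0 \right)} 422 - 4 = \left(-5\right) 422 - 4 = -2110 - 4 = -2114$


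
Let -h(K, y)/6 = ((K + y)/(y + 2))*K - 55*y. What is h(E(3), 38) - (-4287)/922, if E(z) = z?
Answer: 115491561/9220 ≈ 12526.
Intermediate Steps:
h(K, y) = 330*y - 6*K*(K + y)/(2 + y) (h(K, y) = -6*(((K + y)/(y + 2))*K - 55*y) = -6*(((K + y)/(2 + y))*K - 55*y) = -6*(K*(K + y)/(2 + y) - 55*y) = -6*(-55*y + K*(K + y)/(2 + y)) = 330*y - 6*K*(K + y)/(2 + y))
h(E(3), 38) - (-4287)/922 = 6*(-1*3² + 55*38² + 110*38 - 1*3*38)/(2 + 38) - (-4287)/922 = 6*(-1*9 + 55*1444 + 4180 - 114)/40 - (-4287)/922 = 6*(1/40)*(-9 + 79420 + 4180 - 114) - 1*(-4287/922) = 6*(1/40)*83477 + 4287/922 = 250431/20 + 4287/922 = 115491561/9220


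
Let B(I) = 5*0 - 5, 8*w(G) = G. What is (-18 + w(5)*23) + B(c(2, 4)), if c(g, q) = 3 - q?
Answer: -69/8 ≈ -8.6250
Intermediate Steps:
w(G) = G/8
B(I) = -5 (B(I) = 0 - 5 = -5)
(-18 + w(5)*23) + B(c(2, 4)) = (-18 + ((⅛)*5)*23) - 5 = (-18 + (5/8)*23) - 5 = (-18 + 115/8) - 5 = -29/8 - 5 = -69/8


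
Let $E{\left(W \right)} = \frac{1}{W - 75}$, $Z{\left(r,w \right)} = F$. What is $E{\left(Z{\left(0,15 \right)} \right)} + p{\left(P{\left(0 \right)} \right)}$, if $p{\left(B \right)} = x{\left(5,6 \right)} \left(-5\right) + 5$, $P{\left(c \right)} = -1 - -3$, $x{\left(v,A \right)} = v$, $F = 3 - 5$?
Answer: $- \frac{1541}{77} \approx -20.013$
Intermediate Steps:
$F = -2$ ($F = 3 - 5 = -2$)
$P{\left(c \right)} = 2$ ($P{\left(c \right)} = -1 + 3 = 2$)
$Z{\left(r,w \right)} = -2$
$p{\left(B \right)} = -20$ ($p{\left(B \right)} = 5 \left(-5\right) + 5 = -25 + 5 = -20$)
$E{\left(W \right)} = \frac{1}{-75 + W}$
$E{\left(Z{\left(0,15 \right)} \right)} + p{\left(P{\left(0 \right)} \right)} = \frac{1}{-75 - 2} - 20 = \frac{1}{-77} - 20 = - \frac{1}{77} - 20 = - \frac{1541}{77}$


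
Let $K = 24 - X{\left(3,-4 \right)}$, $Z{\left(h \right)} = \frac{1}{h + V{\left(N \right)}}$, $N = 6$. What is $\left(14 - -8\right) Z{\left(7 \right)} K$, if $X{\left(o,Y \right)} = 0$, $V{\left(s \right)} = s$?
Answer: $\frac{528}{13} \approx 40.615$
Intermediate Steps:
$Z{\left(h \right)} = \frac{1}{6 + h}$ ($Z{\left(h \right)} = \frac{1}{h + 6} = \frac{1}{6 + h}$)
$K = 24$ ($K = 24 - 0 = 24 + 0 = 24$)
$\left(14 - -8\right) Z{\left(7 \right)} K = \frac{14 - -8}{6 + 7} \cdot 24 = \frac{14 + 8}{13} \cdot 24 = 22 \cdot \frac{1}{13} \cdot 24 = \frac{22}{13} \cdot 24 = \frac{528}{13}$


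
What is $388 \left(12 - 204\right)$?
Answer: $-74496$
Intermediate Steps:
$388 \left(12 - 204\right) = 388 \left(-192\right) = -74496$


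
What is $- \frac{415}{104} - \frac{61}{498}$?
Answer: $- \frac{106507}{25896} \approx -4.1129$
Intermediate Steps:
$- \frac{415}{104} - \frac{61}{498} = - \frac{106507}{25896}$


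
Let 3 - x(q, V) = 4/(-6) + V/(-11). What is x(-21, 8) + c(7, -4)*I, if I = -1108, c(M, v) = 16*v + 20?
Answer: 1608961/33 ≈ 48756.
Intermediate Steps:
x(q, V) = 11/3 + V/11 (x(q, V) = 3 - (4/(-6) + V/(-11)) = 3 - (4*(-⅙) + V*(-1/11)) = 3 - (-⅔ - V/11) = 3 + (⅔ + V/11) = 11/3 + V/11)
c(M, v) = 20 + 16*v
x(-21, 8) + c(7, -4)*I = (11/3 + (1/11)*8) + (20 + 16*(-4))*(-1108) = (11/3 + 8/11) + (20 - 64)*(-1108) = 145/33 - 44*(-1108) = 145/33 + 48752 = 1608961/33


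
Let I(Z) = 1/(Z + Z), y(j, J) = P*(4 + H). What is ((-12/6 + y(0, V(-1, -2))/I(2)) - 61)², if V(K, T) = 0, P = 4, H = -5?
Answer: 6241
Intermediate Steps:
y(j, J) = -4 (y(j, J) = 4*(4 - 5) = 4*(-1) = -4)
I(Z) = 1/(2*Z)
((-12/6 + y(0, V(-1, -2))/I(2)) - 61)² = ((-12/6 - 4/((½)/2)) - 61)² = ((-12*⅙ - 4/((½)*(½))) - 61)² = ((-2 - 4/¼) - 61)² = ((-2 - 4*4) - 61)² = ((-2 - 16) - 61)² = (-18 - 61)² = (-79)² = 6241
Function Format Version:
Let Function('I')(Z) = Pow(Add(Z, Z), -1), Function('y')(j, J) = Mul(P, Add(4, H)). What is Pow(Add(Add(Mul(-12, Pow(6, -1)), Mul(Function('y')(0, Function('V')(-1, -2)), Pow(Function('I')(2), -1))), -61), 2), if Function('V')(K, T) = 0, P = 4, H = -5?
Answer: 6241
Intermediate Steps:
Function('y')(j, J) = -4 (Function('y')(j, J) = Mul(4, Add(4, -5)) = Mul(4, -1) = -4)
Function('I')(Z) = Mul(Rational(1, 2), Pow(Z, -1)) (Function('I')(Z) = Pow(Mul(2, Z), -1) = Mul(Rational(1, 2), Pow(Z, -1)))
Pow(Add(Add(Mul(-12, Pow(6, -1)), Mul(Function('y')(0, Function('V')(-1, -2)), Pow(Function('I')(2), -1))), -61), 2) = Pow(Add(Add(Mul(-12, Pow(6, -1)), Mul(-4, Pow(Mul(Rational(1, 2), Pow(2, -1)), -1))), -61), 2) = Pow(Add(Add(Mul(-12, Rational(1, 6)), Mul(-4, Pow(Mul(Rational(1, 2), Rational(1, 2)), -1))), -61), 2) = Pow(Add(Add(-2, Mul(-4, Pow(Rational(1, 4), -1))), -61), 2) = Pow(Add(Add(-2, Mul(-4, 4)), -61), 2) = Pow(Add(Add(-2, -16), -61), 2) = Pow(Add(-18, -61), 2) = Pow(-79, 2) = 6241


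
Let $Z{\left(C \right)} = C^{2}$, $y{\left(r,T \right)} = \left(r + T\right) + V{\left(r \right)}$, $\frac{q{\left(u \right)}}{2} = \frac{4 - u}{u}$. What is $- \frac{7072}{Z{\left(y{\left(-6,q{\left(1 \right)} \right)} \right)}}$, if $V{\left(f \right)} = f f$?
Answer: $- \frac{442}{81} \approx -5.4568$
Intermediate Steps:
$V{\left(f \right)} = f^{2}$
$q{\left(u \right)} = \frac{2 \left(4 - u\right)}{u}$ ($q{\left(u \right)} = 2 \frac{4 - u}{u} = \frac{2 \left(4 - u\right)}{u}$)
$y{\left(r,T \right)} = T + r + r^{2}$ ($y{\left(r,T \right)} = \left(r + T\right) + r^{2} = \left(T + r\right) + r^{2} = T + r + r^{2}$)
$- \frac{7072}{Z{\left(y{\left(-6,q{\left(1 \right)} \right)} \right)}} = - \frac{7072}{\left(\left(-2 + \frac{8}{1}\right) - 6 + \left(-6\right)^{2}\right)^{2}} = - \frac{7072}{\left(\left(-2 + 8 \cdot 1\right) - 6 + 36\right)^{2}} = - \frac{7072}{\left(\left(-2 + 8\right) - 6 + 36\right)^{2}} = - \frac{7072}{\left(6 - 6 + 36\right)^{2}} = - \frac{7072}{36^{2}} = - \frac{7072}{1296} = \left(-7072\right) \frac{1}{1296} = - \frac{442}{81}$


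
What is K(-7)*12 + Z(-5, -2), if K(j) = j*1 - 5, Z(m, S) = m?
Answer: -149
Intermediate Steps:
K(j) = -5 + j (K(j) = j - 5 = -5 + j)
K(-7)*12 + Z(-5, -2) = (-5 - 7)*12 - 5 = -12*12 - 5 = -144 - 5 = -149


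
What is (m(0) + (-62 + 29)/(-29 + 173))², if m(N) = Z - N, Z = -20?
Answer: 942841/2304 ≈ 409.22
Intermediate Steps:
m(N) = -20 - N
(m(0) + (-62 + 29)/(-29 + 173))² = ((-20 - 1*0) + (-62 + 29)/(-29 + 173))² = ((-20 + 0) - 33/144)² = (-20 - 33*1/144)² = (-20 - 11/48)² = (-971/48)² = 942841/2304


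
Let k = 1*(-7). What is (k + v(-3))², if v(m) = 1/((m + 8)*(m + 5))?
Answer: 4761/100 ≈ 47.610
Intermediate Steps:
v(m) = 1/((5 + m)*(8 + m)) (v(m) = 1/((8 + m)*(5 + m)) = 1/((5 + m)*(8 + m)))
k = -7
(k + v(-3))² = (-7 + 1/(40 + (-3)² + 13*(-3)))² = (-7 + 1/(40 + 9 - 39))² = (-7 + 1/10)² = (-7 + ⅒)² = (-69/10)² = 4761/100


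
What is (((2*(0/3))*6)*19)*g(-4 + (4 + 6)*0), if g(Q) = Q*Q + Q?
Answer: 0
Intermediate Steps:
g(Q) = Q + Q**2 (g(Q) = Q**2 + Q = Q + Q**2)
(((2*(0/3))*6)*19)*g(-4 + (4 + 6)*0) = (((2*(0/3))*6)*19)*((-4 + (4 + 6)*0)*(1 + (-4 + (4 + 6)*0))) = (((2*(0*(1/3)))*6)*19)*((-4 + 10*0)*(1 + (-4 + 10*0))) = (((2*0)*6)*19)*((-4 + 0)*(1 + (-4 + 0))) = ((0*6)*19)*(-4*(1 - 4)) = (0*19)*(-4*(-3)) = 0*12 = 0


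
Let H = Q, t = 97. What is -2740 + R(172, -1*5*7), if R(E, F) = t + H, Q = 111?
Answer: -2532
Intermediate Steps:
H = 111
R(E, F) = 208 (R(E, F) = 97 + 111 = 208)
-2740 + R(172, -1*5*7) = -2740 + 208 = -2532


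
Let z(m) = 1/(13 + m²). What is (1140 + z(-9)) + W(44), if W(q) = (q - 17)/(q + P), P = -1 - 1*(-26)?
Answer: 2465549/2162 ≈ 1140.4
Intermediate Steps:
P = 25 (P = -1 + 26 = 25)
W(q) = (-17 + q)/(25 + q) (W(q) = (q - 17)/(q + 25) = (-17 + q)/(25 + q))
(1140 + z(-9)) + W(44) = (1140 + 1/(13 + (-9)²)) + (-17 + 44)/(25 + 44) = (1140 + 1/(13 + 81)) + 27/69 = (1140 + 1/94) + (1/69)*27 = (1140 + 1/94) + 9/23 = 107161/94 + 9/23 = 2465549/2162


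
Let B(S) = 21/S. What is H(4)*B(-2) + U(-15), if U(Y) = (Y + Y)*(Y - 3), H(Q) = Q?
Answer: 498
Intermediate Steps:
U(Y) = 2*Y*(-3 + Y) (U(Y) = (2*Y)*(-3 + Y) = 2*Y*(-3 + Y))
H(4)*B(-2) + U(-15) = 4*(21/(-2)) + 2*(-15)*(-3 - 15) = 4*(21*(-1/2)) + 2*(-15)*(-18) = 4*(-21/2) + 540 = -42 + 540 = 498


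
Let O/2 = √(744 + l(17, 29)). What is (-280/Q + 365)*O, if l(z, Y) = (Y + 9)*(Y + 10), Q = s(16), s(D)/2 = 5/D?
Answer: -166*√2226 ≈ -7832.0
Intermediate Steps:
s(D) = 10/D (s(D) = 2*(5/D) = 10/D)
Q = 5/8 (Q = 10/16 = 10*(1/16) = 5/8 ≈ 0.62500)
l(z, Y) = (9 + Y)*(10 + Y)
O = 2*√2226 (O = 2*√(744 + (90 + 29² + 19*29)) = 2*√(744 + (90 + 841 + 551)) = 2*√(744 + 1482) = 2*√2226 ≈ 94.361)
(-280/Q + 365)*O = (-280/5/8 + 365)*(2*√2226) = (-280*8/5 + 365)*(2*√2226) = (-448 + 365)*(2*√2226) = -166*√2226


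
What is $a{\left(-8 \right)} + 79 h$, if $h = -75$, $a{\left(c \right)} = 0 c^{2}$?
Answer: $-5925$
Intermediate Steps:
$a{\left(c \right)} = 0$
$a{\left(-8 \right)} + 79 h = 0 + 79 \left(-75\right) = 0 - 5925 = -5925$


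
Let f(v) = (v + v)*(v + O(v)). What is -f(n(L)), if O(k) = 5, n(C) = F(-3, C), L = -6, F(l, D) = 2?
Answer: -28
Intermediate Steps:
n(C) = 2
f(v) = 2*v*(5 + v) (f(v) = (v + v)*(v + 5) = (2*v)*(5 + v) = 2*v*(5 + v))
-f(n(L)) = -2*2*(5 + 2) = -2*2*7 = -1*28 = -28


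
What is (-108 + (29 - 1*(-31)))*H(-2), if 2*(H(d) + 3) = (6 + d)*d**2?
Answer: -240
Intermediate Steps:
H(d) = -3 + d**2*(6 + d)/2 (H(d) = -3 + ((6 + d)*d**2)/2 = -3 + (d**2*(6 + d))/2 = -3 + d**2*(6 + d)/2)
(-108 + (29 - 1*(-31)))*H(-2) = (-108 + (29 - 1*(-31)))*(-3 + (1/2)*(-2)**3 + 3*(-2)**2) = (-108 + (29 + 31))*(-3 + (1/2)*(-8) + 3*4) = (-108 + 60)*(-3 - 4 + 12) = -48*5 = -240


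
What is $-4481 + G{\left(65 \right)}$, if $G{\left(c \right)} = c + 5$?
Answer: $-4411$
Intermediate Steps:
$G{\left(c \right)} = 5 + c$
$-4481 + G{\left(65 \right)} = -4481 + \left(5 + 65\right) = -4481 + 70 = -4411$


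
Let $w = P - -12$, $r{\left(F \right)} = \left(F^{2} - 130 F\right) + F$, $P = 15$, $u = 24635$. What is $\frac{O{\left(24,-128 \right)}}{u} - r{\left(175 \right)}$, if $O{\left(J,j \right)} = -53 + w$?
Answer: $- \frac{15254752}{1895} \approx -8050.0$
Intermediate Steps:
$r{\left(F \right)} = F^{2} - 129 F$
$w = 27$ ($w = 15 - -12 = 15 + 12 = 27$)
$O{\left(J,j \right)} = -26$ ($O{\left(J,j \right)} = -53 + 27 = -26$)
$\frac{O{\left(24,-128 \right)}}{u} - r{\left(175 \right)} = - \frac{26}{24635} - 175 \left(-129 + 175\right) = \left(-26\right) \frac{1}{24635} - 175 \cdot 46 = - \frac{2}{1895} - 8050 = - \frac{15254752}{1895}$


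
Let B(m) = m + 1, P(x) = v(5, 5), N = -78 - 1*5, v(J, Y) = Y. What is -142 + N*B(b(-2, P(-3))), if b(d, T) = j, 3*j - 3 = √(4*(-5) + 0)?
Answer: -308 - 166*I*√5/3 ≈ -308.0 - 123.73*I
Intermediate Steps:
N = -83 (N = -78 - 5 = -83)
j = 1 + 2*I*√5/3 (j = 1 + √(4*(-5) + 0)/3 = 1 + √(-20 + 0)/3 = 1 + √(-20)/3 = 1 + (2*I*√5)/3 = 1 + 2*I*√5/3 ≈ 1.0 + 1.4907*I)
P(x) = 5
b(d, T) = 1 + 2*I*√5/3
B(m) = 1 + m
-142 + N*B(b(-2, P(-3))) = -142 - 83*(1 + (1 + 2*I*√5/3)) = -142 - 83*(2 + 2*I*√5/3) = -142 + (-166 - 166*I*√5/3) = -308 - 166*I*√5/3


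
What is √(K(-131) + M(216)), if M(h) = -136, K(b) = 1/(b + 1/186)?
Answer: I*√80741370490/24365 ≈ 11.662*I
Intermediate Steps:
K(b) = 1/(1/186 + b) (K(b) = 1/(b + 1/186) = 1/(1/186 + b))
√(K(-131) + M(216)) = √(186/(1 + 186*(-131)) - 136) = √(186/(1 - 24366) - 136) = √(186/(-24365) - 136) = √(186*(-1/24365) - 136) = √(-186/24365 - 136) = √(-3313826/24365) = I*√80741370490/24365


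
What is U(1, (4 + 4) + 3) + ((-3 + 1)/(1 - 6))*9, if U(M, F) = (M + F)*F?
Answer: 678/5 ≈ 135.60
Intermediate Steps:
U(M, F) = F*(F + M) (U(M, F) = (F + M)*F = F*(F + M))
U(1, (4 + 4) + 3) + ((-3 + 1)/(1 - 6))*9 = ((4 + 4) + 3)*(((4 + 4) + 3) + 1) + ((-3 + 1)/(1 - 6))*9 = (8 + 3)*((8 + 3) + 1) - 2/(-5)*9 = 11*(11 + 1) - 2*(-1/5)*9 = 11*12 + (2/5)*9 = 132 + 18/5 = 678/5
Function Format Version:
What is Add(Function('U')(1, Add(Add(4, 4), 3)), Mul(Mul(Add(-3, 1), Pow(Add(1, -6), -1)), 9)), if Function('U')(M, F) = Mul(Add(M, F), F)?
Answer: Rational(678, 5) ≈ 135.60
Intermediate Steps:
Function('U')(M, F) = Mul(F, Add(F, M)) (Function('U')(M, F) = Mul(Add(F, M), F) = Mul(F, Add(F, M)))
Add(Function('U')(1, Add(Add(4, 4), 3)), Mul(Mul(Add(-3, 1), Pow(Add(1, -6), -1)), 9)) = Add(Mul(Add(Add(4, 4), 3), Add(Add(Add(4, 4), 3), 1)), Mul(Mul(Add(-3, 1), Pow(Add(1, -6), -1)), 9)) = Add(Mul(Add(8, 3), Add(Add(8, 3), 1)), Mul(Mul(-2, Pow(-5, -1)), 9)) = Add(Mul(11, Add(11, 1)), Mul(Mul(-2, Rational(-1, 5)), 9)) = Add(Mul(11, 12), Mul(Rational(2, 5), 9)) = Add(132, Rational(18, 5)) = Rational(678, 5)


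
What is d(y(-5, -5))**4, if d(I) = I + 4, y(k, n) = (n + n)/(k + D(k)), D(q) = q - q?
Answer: 1296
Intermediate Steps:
D(q) = 0
y(k, n) = 2*n/k (y(k, n) = (n + n)/(k + 0) = (2*n)/k = 2*n/k)
d(I) = 4 + I
d(y(-5, -5))**4 = (4 + 2*(-5)/(-5))**4 = (4 + 2*(-5)*(-1/5))**4 = (4 + 2)**4 = 6**4 = 1296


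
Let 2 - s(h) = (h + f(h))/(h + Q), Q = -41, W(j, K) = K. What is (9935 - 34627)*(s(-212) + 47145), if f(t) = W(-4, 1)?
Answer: -294525682160/253 ≈ -1.1641e+9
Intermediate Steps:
f(t) = 1
s(h) = 2 - (1 + h)/(-41 + h) (s(h) = 2 - (h + 1)/(h - 41) = 2 - (1 + h)/(-41 + h))
(9935 - 34627)*(s(-212) + 47145) = (9935 - 34627)*((-83 - 212)/(-41 - 212) + 47145) = -24692*(-295/(-253) + 47145) = -24692*(-1/253*(-295) + 47145) = -24692*(295/253 + 47145) = -24692*11927980/253 = -294525682160/253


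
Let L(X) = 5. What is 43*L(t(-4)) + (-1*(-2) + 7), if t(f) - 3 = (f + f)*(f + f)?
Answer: 224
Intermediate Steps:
t(f) = 3 + 4*f² (t(f) = 3 + (f + f)*(f + f) = 3 + (2*f)*(2*f) = 3 + 4*f²)
43*L(t(-4)) + (-1*(-2) + 7) = 43*5 + (-1*(-2) + 7) = 215 + (2 + 7) = 215 + 9 = 224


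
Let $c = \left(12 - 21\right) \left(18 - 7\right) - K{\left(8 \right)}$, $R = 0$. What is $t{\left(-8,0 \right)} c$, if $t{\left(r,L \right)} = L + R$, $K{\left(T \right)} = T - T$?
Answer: $0$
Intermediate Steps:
$K{\left(T \right)} = 0$
$t{\left(r,L \right)} = L$ ($t{\left(r,L \right)} = L + 0 = L$)
$c = -99$ ($c = \left(12 - 21\right) \left(18 - 7\right) - 0 = \left(-9\right) 11 + 0 = -99 + 0 = -99$)
$t{\left(-8,0 \right)} c = 0 \left(-99\right) = 0$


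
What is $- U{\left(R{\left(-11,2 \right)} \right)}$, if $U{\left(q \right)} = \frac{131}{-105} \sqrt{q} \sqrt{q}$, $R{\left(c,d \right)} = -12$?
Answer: $- \frac{524}{35} \approx -14.971$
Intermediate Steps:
$U{\left(q \right)} = - \frac{131 q}{105}$ ($U{\left(q \right)} = 131 \left(- \frac{1}{105}\right) \sqrt{q} \sqrt{q} = - \frac{131 \sqrt{q}}{105} \sqrt{q} = - \frac{131 q}{105}$)
$- U{\left(R{\left(-11,2 \right)} \right)} = - \frac{\left(-131\right) \left(-12\right)}{105} = \left(-1\right) \frac{524}{35} = - \frac{524}{35}$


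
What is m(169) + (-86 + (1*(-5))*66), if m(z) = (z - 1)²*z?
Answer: 4769440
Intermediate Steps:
m(z) = z*(-1 + z)² (m(z) = (-1 + z)²*z = z*(-1 + z)²)
m(169) + (-86 + (1*(-5))*66) = 169*(-1 + 169)² + (-86 + (1*(-5))*66) = 169*168² + (-86 - 5*66) = 169*28224 + (-86 - 330) = 4769856 - 416 = 4769440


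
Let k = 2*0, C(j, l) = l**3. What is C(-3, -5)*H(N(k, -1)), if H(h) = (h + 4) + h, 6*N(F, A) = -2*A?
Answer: -1750/3 ≈ -583.33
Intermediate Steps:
k = 0
N(F, A) = -A/3 (N(F, A) = (-2*A)/6 = -A/3)
H(h) = 4 + 2*h (H(h) = (4 + h) + h = 4 + 2*h)
C(-3, -5)*H(N(k, -1)) = (-5)**3*(4 + 2*(-1/3*(-1))) = -125*(4 + 2*(1/3)) = -125*(4 + 2/3) = -125*14/3 = -1750/3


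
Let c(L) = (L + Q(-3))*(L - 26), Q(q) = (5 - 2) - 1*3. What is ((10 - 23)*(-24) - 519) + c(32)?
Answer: -15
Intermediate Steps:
Q(q) = 0 (Q(q) = 3 - 3 = 0)
c(L) = L*(-26 + L) (c(L) = (L + 0)*(L - 26) = L*(-26 + L))
((10 - 23)*(-24) - 519) + c(32) = ((10 - 23)*(-24) - 519) + 32*(-26 + 32) = (-13*(-24) - 519) + 32*6 = (312 - 519) + 192 = -207 + 192 = -15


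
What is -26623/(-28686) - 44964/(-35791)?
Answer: 320385871/146671518 ≈ 2.1844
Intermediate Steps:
-26623/(-28686) - 44964/(-35791) = -26623*(-1/28686) - 44964*(-1/35791) = 26623/28686 + 44964/35791 = 320385871/146671518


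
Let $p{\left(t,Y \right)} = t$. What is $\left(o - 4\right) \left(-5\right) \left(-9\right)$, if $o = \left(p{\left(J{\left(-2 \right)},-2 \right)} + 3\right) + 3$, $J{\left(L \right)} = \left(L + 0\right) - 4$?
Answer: $-180$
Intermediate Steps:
$J{\left(L \right)} = -4 + L$ ($J{\left(L \right)} = L - 4 = -4 + L$)
$o = 0$ ($o = \left(\left(-4 - 2\right) + 3\right) + 3 = \left(-6 + 3\right) + 3 = -3 + 3 = 0$)
$\left(o - 4\right) \left(-5\right) \left(-9\right) = \left(0 - 4\right) \left(-5\right) \left(-9\right) = \left(-4\right) \left(-5\right) \left(-9\right) = 20 \left(-9\right) = -180$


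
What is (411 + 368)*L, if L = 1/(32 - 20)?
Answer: 779/12 ≈ 64.917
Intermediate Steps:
L = 1/12 ≈ 0.083333
(411 + 368)*L = (411 + 368)*(1/12) = 779*(1/12) = 779/12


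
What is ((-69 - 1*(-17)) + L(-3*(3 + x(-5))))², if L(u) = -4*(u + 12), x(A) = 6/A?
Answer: 153664/25 ≈ 6146.6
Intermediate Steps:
L(u) = -48 - 4*u (L(u) = -4*(12 + u) = -48 - 4*u)
((-69 - 1*(-17)) + L(-3*(3 + x(-5))))² = ((-69 - 1*(-17)) + (-48 - (-12)*(3 + 6/(-5))))² = ((-69 + 17) + (-48 - (-12)*(3 + 6*(-⅕))))² = (-52 + (-48 - (-12)*(3 - 6/5)))² = (-52 + (-48 - (-12)*9/5))² = (-52 + (-48 - 4*(-27/5)))² = (-52 + (-48 + 108/5))² = (-52 - 132/5)² = (-392/5)² = 153664/25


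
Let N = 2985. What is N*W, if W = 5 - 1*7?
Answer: -5970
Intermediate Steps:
W = -2 (W = 5 - 7 = -2)
N*W = 2985*(-2) = -5970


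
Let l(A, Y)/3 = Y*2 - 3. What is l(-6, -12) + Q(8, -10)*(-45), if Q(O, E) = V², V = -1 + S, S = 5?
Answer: -801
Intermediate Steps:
l(A, Y) = -9 + 6*Y (l(A, Y) = 3*(Y*2 - 3) = 3*(2*Y - 3) = 3*(-3 + 2*Y) = -9 + 6*Y)
V = 4 (V = -1 + 5 = 4)
Q(O, E) = 16 (Q(O, E) = 4² = 16)
l(-6, -12) + Q(8, -10)*(-45) = (-9 + 6*(-12)) + 16*(-45) = (-9 - 72) - 720 = -81 - 720 = -801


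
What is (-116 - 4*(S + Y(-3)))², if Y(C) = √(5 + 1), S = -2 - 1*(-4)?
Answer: 15472 + 992*√6 ≈ 17902.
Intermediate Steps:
S = 2 (S = -2 + 4 = 2)
Y(C) = √6
(-116 - 4*(S + Y(-3)))² = (-116 - 4*(2 + √6))² = (-116 + (-8 - 4*√6))² = (-124 - 4*√6)²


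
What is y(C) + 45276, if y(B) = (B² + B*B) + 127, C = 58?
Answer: 52131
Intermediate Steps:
y(B) = 127 + 2*B² (y(B) = (B² + B²) + 127 = 2*B² + 127 = 127 + 2*B²)
y(C) + 45276 = (127 + 2*58²) + 45276 = (127 + 2*3364) + 45276 = (127 + 6728) + 45276 = 6855 + 45276 = 52131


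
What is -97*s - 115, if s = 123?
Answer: -12046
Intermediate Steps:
-97*s - 115 = -97*123 - 115 = -11931 - 115 = -12046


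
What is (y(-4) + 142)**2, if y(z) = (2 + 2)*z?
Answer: 15876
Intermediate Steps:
y(z) = 4*z
(y(-4) + 142)**2 = (4*(-4) + 142)**2 = (-16 + 142)**2 = 126**2 = 15876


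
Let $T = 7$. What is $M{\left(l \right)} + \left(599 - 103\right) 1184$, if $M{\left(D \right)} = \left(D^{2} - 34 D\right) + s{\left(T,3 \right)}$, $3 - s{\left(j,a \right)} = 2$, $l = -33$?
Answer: $589476$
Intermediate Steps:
$s{\left(j,a \right)} = 1$ ($s{\left(j,a \right)} = 3 - 2 = 1$)
$M{\left(D \right)} = 1 + D^{2} - 34 D$ ($M{\left(D \right)} = \left(D^{2} - 34 D\right) + 1 = 1 + D^{2} - 34 D$)
$M{\left(l \right)} + \left(599 - 103\right) 1184 = \left(1 + \left(-33\right)^{2} - -1122\right) + \left(599 - 103\right) 1184 = \left(1 + 1089 + 1122\right) + \left(599 - 103\right) 1184 = 2212 + 496 \cdot 1184 = 2212 + 587264 = 589476$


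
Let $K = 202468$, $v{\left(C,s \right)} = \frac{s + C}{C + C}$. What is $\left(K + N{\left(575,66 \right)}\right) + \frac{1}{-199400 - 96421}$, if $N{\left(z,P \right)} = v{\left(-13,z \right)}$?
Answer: $\frac{778542595250}{3845673} \approx 2.0245 \cdot 10^{5}$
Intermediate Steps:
$v{\left(C,s \right)} = \frac{C + s}{2 C}$
$N{\left(z,P \right)} = \frac{1}{2} - \frac{z}{26}$ ($N{\left(z,P \right)} = \frac{-13 + z}{2 \left(-13\right)} = \frac{1}{2} \left(- \frac{1}{13}\right) \left(-13 + z\right) = \frac{1}{2} - \frac{z}{26}$)
$\left(K + N{\left(575,66 \right)}\right) + \frac{1}{-199400 - 96421} = \left(202468 + \left(\frac{1}{2} - \frac{575}{26}\right)\right) + \frac{1}{-199400 - 96421} = \left(202468 + \left(\frac{1}{2} - \frac{575}{26}\right)\right) + \frac{1}{-295821} = \left(202468 - \frac{281}{13}\right) - \frac{1}{295821} = \frac{2631803}{13} - \frac{1}{295821} = \frac{778542595250}{3845673}$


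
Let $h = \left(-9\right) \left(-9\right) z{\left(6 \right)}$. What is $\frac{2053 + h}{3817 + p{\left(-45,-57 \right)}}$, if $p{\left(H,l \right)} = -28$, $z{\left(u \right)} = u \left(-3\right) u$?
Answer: $- \frac{6695}{3789} \approx -1.767$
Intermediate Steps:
$z{\left(u \right)} = - 3 u^{2}$ ($z{\left(u \right)} = - 3 u u = - 3 u^{2}$)
$h = -8748$ ($h = \left(-9\right) \left(-9\right) \left(- 3 \cdot 6^{2}\right) = 81 \left(\left(-3\right) 36\right) = 81 \left(-108\right) = -8748$)
$\frac{2053 + h}{3817 + p{\left(-45,-57 \right)}} = \frac{2053 - 8748}{3817 - 28} = - \frac{6695}{3789}$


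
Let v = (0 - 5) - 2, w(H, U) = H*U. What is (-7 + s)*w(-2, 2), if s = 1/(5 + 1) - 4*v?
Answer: -254/3 ≈ -84.667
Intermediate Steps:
v = -7 (v = -5 - 2 = -7)
s = 169/6 (s = 1/(5 + 1) - 4*(-7) = 1/6 + 28 = ⅙ + 28 = 169/6 ≈ 28.167)
(-7 + s)*w(-2, 2) = (-7 + 169/6)*(-2*2) = (127/6)*(-4) = -254/3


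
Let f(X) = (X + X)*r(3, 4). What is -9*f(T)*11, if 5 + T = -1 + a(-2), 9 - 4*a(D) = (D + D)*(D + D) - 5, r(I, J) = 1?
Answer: 1287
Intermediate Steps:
a(D) = 7/2 - D² (a(D) = 9/4 - ((D + D)*(D + D) - 5)/4 = 9/4 - ((2*D)*(2*D) - 5)/4 = 9/4 - (4*D² - 5)/4 = 9/4 - (-5 + 4*D²)/4 = 9/4 + (5/4 - D²) = 7/2 - D²)
T = -13/2 (T = -5 + (-1 + (7/2 - 1*(-2)²)) = -5 + (-1 + (7/2 - 1*4)) = -5 + (-1 + (7/2 - 4)) = -5 + (-1 - ½) = -5 - 3/2 = -13/2 ≈ -6.5000)
f(X) = 2*X (f(X) = (X + X)*1 = (2*X)*1 = 2*X)
-9*f(T)*11 = -18*(-13)/2*11 = -9*(-13)*11 = 117*11 = 1287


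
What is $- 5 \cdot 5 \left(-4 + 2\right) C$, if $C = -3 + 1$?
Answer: $-100$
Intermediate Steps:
$C = -2$
$- 5 \cdot 5 \left(-4 + 2\right) C = - 5 \cdot 5 \left(-4 + 2\right) \left(-2\right) = - 5 \cdot 5 \left(-2\right) \left(-2\right) = \left(-5\right) \left(-10\right) \left(-2\right) = 50 \left(-2\right) = -100$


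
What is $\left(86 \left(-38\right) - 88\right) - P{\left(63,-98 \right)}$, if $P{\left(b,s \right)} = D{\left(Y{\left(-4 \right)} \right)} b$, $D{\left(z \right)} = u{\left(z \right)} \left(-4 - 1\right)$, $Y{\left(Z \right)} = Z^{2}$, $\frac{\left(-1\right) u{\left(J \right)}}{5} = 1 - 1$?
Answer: $-3356$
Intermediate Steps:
$u{\left(J \right)} = 0$ ($u{\left(J \right)} = - 5 \left(1 - 1\right) = \left(-5\right) 0 = 0$)
$D{\left(z \right)} = 0$ ($D{\left(z \right)} = 0 \left(-4 - 1\right) = 0 \left(-5\right) = 0$)
$P{\left(b,s \right)} = 0$ ($P{\left(b,s \right)} = 0 b = 0$)
$\left(86 \left(-38\right) - 88\right) - P{\left(63,-98 \right)} = \left(86 \left(-38\right) - 88\right) - 0 = \left(-3268 - 88\right) + 0 = -3356 + 0 = -3356$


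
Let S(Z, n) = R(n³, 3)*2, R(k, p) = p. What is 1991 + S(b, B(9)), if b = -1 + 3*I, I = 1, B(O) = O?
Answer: 1997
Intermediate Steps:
b = 2 (b = -1 + 3*1 = -1 + 3 = 2)
S(Z, n) = 6 (S(Z, n) = 3*2 = 6)
1991 + S(b, B(9)) = 1991 + 6 = 1997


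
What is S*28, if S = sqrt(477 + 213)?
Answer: 28*sqrt(690) ≈ 735.50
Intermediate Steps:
S = sqrt(690) ≈ 26.268
S*28 = sqrt(690)*28 = 28*sqrt(690)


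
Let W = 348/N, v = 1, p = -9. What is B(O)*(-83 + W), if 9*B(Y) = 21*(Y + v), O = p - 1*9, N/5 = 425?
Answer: 1232189/375 ≈ 3285.8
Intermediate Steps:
N = 2125 (N = 5*425 = 2125)
O = -18 (O = -9 - 1*9 = -9 - 9 = -18)
B(Y) = 7/3 + 7*Y/3 (B(Y) = (21*(Y + 1))/9 = (21*(1 + Y))/9 = (21 + 21*Y)/9 = 7/3 + 7*Y/3)
W = 348/2125 ≈ 0.16376
B(O)*(-83 + W) = (7/3 + (7/3)*(-18))*(-83 + 348/2125) = (7/3 - 42)*(-176027/2125) = -119/3*(-176027/2125) = 1232189/375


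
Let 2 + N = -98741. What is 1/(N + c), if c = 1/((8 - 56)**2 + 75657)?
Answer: -77961/7698103022 ≈ -1.0127e-5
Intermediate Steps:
N = -98743 (N = -2 - 98741 = -98743)
c = 1/77961 (c = 1/((-48)**2 + 75657) = 1/(2304 + 75657) = 1/77961 ≈ 1.2827e-5)
1/(N + c) = 1/(-98743 + 1/77961) = 1/(-7698103022/77961) = -77961/7698103022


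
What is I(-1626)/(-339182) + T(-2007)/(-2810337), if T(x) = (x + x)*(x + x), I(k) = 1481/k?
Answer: -2962010652740525/516642922589028 ≈ -5.7332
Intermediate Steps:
T(x) = 4*x² (T(x) = (2*x)*(2*x) = 4*x²)
I(-1626)/(-339182) + T(-2007)/(-2810337) = (1481/(-1626))/(-339182) + (4*(-2007)²)/(-2810337) = (1481*(-1/1626))*(-1/339182) + (4*4028049)*(-1/2810337) = -1481/1626*(-1/339182) + 16112196*(-1/2810337) = 1481/551509932 - 5370732/936779 = -2962010652740525/516642922589028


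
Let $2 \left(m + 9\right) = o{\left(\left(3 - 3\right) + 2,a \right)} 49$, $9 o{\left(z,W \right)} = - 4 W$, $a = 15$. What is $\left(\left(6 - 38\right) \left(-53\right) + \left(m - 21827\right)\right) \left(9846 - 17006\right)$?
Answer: $\frac{436115600}{3} \approx 1.4537 \cdot 10^{8}$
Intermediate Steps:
$o{\left(z,W \right)} = - \frac{4 W}{9}$ ($o{\left(z,W \right)} = \frac{\left(-1\right) 4 W}{9} = \frac{\left(-4\right) W}{9} = - \frac{4 W}{9}$)
$m = - \frac{517}{3}$ ($m = -9 + \frac{\left(- \frac{4}{9}\right) 15 \cdot 49}{2} = -9 + \frac{\left(- \frac{20}{3}\right) 49}{2} = -9 + \frac{1}{2} \left(- \frac{980}{3}\right) = -9 - \frac{490}{3} = - \frac{517}{3} \approx -172.33$)
$\left(\left(6 - 38\right) \left(-53\right) + \left(m - 21827\right)\right) \left(9846 - 17006\right) = \left(\left(6 - 38\right) \left(-53\right) - \frac{65998}{3}\right) \left(9846 - 17006\right) = \left(\left(-32\right) \left(-53\right) - \frac{65998}{3}\right) \left(-7160\right) = \left(1696 - \frac{65998}{3}\right) \left(-7160\right) = \left(- \frac{60910}{3}\right) \left(-7160\right) = \frac{436115600}{3}$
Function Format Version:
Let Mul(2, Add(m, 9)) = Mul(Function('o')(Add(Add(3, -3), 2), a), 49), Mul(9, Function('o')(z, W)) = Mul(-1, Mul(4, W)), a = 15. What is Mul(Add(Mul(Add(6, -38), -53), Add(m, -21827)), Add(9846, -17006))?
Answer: Rational(436115600, 3) ≈ 1.4537e+8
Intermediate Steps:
Function('o')(z, W) = Mul(Rational(-4, 9), W) (Function('o')(z, W) = Mul(Rational(1, 9), Mul(-1, Mul(4, W))) = Mul(Rational(1, 9), Mul(-4, W)) = Mul(Rational(-4, 9), W))
m = Rational(-517, 3) (m = Add(-9, Mul(Rational(1, 2), Mul(Mul(Rational(-4, 9), 15), 49))) = Add(-9, Mul(Rational(1, 2), Mul(Rational(-20, 3), 49))) = Add(-9, Mul(Rational(1, 2), Rational(-980, 3))) = Add(-9, Rational(-490, 3)) = Rational(-517, 3) ≈ -172.33)
Mul(Add(Mul(Add(6, -38), -53), Add(m, -21827)), Add(9846, -17006)) = Mul(Add(Mul(Add(6, -38), -53), Add(Rational(-517, 3), -21827)), Add(9846, -17006)) = Mul(Add(Mul(-32, -53), Rational(-65998, 3)), -7160) = Mul(Add(1696, Rational(-65998, 3)), -7160) = Mul(Rational(-60910, 3), -7160) = Rational(436115600, 3)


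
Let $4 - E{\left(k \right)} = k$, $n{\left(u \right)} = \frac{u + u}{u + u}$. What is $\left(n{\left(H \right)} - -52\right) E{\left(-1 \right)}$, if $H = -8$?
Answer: $265$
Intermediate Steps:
$n{\left(u \right)} = 1$ ($n{\left(u \right)} = \frac{2 u}{2 u} = 2 u \frac{1}{2 u} = 1$)
$E{\left(k \right)} = 4 - k$
$\left(n{\left(H \right)} - -52\right) E{\left(-1 \right)} = \left(1 - -52\right) \left(4 - -1\right) = \left(1 + 52\right) \left(4 + 1\right) = 53 \cdot 5 = 265$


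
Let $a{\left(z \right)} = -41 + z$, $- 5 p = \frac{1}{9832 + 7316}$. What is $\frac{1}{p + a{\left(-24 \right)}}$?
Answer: $- \frac{85740}{5573101} \approx -0.015385$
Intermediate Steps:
$p = - \frac{1}{85740}$ ($p = - \frac{1}{5 \left(9832 + 7316\right)} = - \frac{1}{5 \cdot 17148} = \left(- \frac{1}{5}\right) \frac{1}{17148} = - \frac{1}{85740} \approx -1.1663 \cdot 10^{-5}$)
$\frac{1}{p + a{\left(-24 \right)}} = \frac{1}{- \frac{1}{85740} - 65} = \frac{1}{- \frac{5573101}{85740}} = - \frac{85740}{5573101}$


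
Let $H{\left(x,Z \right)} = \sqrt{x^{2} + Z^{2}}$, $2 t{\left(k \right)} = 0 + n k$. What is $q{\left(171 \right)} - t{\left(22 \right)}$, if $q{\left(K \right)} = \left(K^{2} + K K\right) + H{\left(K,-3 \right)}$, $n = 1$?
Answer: $58471 + 15 \sqrt{130} \approx 58642.0$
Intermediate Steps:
$t{\left(k \right)} = \frac{k}{2}$ ($t{\left(k \right)} = \frac{0 + 1 k}{2} = \frac{0 + k}{2} = \frac{k}{2}$)
$H{\left(x,Z \right)} = \sqrt{Z^{2} + x^{2}}$
$q{\left(K \right)} = \sqrt{9 + K^{2}} + 2 K^{2}$ ($q{\left(K \right)} = \left(K^{2} + K K\right) + \sqrt{\left(-3\right)^{2} + K^{2}} = \left(K^{2} + K^{2}\right) + \sqrt{9 + K^{2}} = 2 K^{2} + \sqrt{9 + K^{2}} = \sqrt{9 + K^{2}} + 2 K^{2}$)
$q{\left(171 \right)} - t{\left(22 \right)} = \left(\sqrt{9 + 171^{2}} + 2 \cdot 171^{2}\right) - \frac{1}{2} \cdot 22 = \left(\sqrt{9 + 29241} + 2 \cdot 29241\right) - 11 = \left(\sqrt{29250} + 58482\right) - 11 = \left(15 \sqrt{130} + 58482\right) - 11 = \left(58482 + 15 \sqrt{130}\right) - 11 = 58471 + 15 \sqrt{130}$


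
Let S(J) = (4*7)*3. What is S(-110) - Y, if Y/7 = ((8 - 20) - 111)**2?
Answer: -105819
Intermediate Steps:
S(J) = 84 (S(J) = 28*3 = 84)
Y = 105903 (Y = 7*((8 - 20) - 111)**2 = 7*(-12 - 111)**2 = 7*(-123)**2 = 7*15129 = 105903)
S(-110) - Y = 84 - 1*105903 = 84 - 105903 = -105819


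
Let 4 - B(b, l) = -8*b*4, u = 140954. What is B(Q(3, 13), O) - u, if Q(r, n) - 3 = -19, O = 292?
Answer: -141462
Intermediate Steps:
Q(r, n) = -16 (Q(r, n) = 3 - 19 = -16)
B(b, l) = 4 + 32*b (B(b, l) = 4 - (-8*b)*4 = 4 - (-32)*b = 4 + 32*b)
B(Q(3, 13), O) - u = (4 + 32*(-16)) - 1*140954 = (4 - 512) - 140954 = -508 - 140954 = -141462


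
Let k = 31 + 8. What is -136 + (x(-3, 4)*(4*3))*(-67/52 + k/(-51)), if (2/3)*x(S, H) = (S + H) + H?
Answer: -141787/442 ≈ -320.79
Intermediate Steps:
k = 39
x(S, H) = 3*H + 3*S/2 (x(S, H) = 3*((S + H) + H)/2 = 3*((H + S) + H)/2 = 3*(S + 2*H)/2 = 3*H + 3*S/2)
-136 + (x(-3, 4)*(4*3))*(-67/52 + k/(-51)) = -136 + ((3*4 + (3/2)*(-3))*(4*3))*(-67/52 + 39/(-51)) = -136 + ((12 - 9/2)*12)*(-67*1/52 + 39*(-1/51)) = -136 + ((15/2)*12)*(-67/52 - 13/17) = -136 + 90*(-1815/884) = -136 - 81675/442 = -141787/442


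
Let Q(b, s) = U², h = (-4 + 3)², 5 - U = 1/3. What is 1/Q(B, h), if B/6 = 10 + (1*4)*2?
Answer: 9/196 ≈ 0.045918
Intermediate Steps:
B = 108 (B = 6*(10 + (1*4)*2) = 6*(10 + 4*2) = 6*(10 + 8) = 6*18 = 108)
U = 14/3 (U = 5 - 1/3 = 5 - 1*⅓ = 5 - ⅓ = 14/3 ≈ 4.6667)
h = 1 (h = (-1)² = 1)
Q(b, s) = 196/9 (Q(b, s) = (14/3)² = 196/9)
1/Q(B, h) = 1/(196/9) = 9/196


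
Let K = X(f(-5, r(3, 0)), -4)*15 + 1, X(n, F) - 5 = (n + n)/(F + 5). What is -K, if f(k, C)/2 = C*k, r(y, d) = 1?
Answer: 224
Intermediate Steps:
f(k, C) = 2*C*k (f(k, C) = 2*(C*k) = 2*C*k)
X(n, F) = 5 + 2*n/(5 + F) (X(n, F) = 5 + (n + n)/(F + 5) = 5 + (2*n)/(5 + F) = 5 + 2*n/(5 + F))
K = -224 (K = ((25 + 2*(2*1*(-5)) + 5*(-4))/(5 - 4))*15 + 1 = ((25 + 2*(-10) - 20)/1)*15 + 1 = (1*(25 - 20 - 20))*15 + 1 = (1*(-15))*15 + 1 = -15*15 + 1 = -225 + 1 = -224)
-K = -1*(-224) = 224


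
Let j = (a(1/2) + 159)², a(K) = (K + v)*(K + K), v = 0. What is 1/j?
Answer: 4/101761 ≈ 3.9308e-5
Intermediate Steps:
a(K) = 2*K² (a(K) = (K + 0)*(K + K) = K*(2*K) = 2*K²)
j = 101761/4 (j = (2*(1/2)² + 159)² = (2*(½)² + 159)² = (2*(¼) + 159)² = (½ + 159)² = (319/2)² = 101761/4 ≈ 25440.)
1/j = 1/(101761/4) = 4/101761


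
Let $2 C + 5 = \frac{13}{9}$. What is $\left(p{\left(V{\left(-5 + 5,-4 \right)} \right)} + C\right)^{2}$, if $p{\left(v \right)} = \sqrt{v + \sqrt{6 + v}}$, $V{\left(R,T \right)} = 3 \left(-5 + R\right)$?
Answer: $\frac{\left(16 - 9 \sqrt{3} \sqrt{-5 + i}\right)^{2}}{81} \approx -13.21 - 10.839 i$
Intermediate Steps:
$V{\left(R,T \right)} = -15 + 3 R$
$C = - \frac{16}{9}$ ($C = - \frac{5}{2} + \frac{13 \cdot \frac{1}{9}}{2} = - \frac{5}{2} + \frac{1}{2} \cdot \frac{13}{9} = - \frac{5}{2} + \frac{13}{18} = - \frac{16}{9} \approx -1.7778$)
$\left(p{\left(V{\left(-5 + 5,-4 \right)} \right)} + C\right)^{2} = \left(\sqrt{\left(-15 + 3 \left(-5 + 5\right)\right) + \sqrt{6 - \left(15 - 3 \left(-5 + 5\right)\right)}} - \frac{16}{9}\right)^{2} = \left(\sqrt{\left(-15 + 3 \cdot 0\right) + \sqrt{6 + \left(-15 + 3 \cdot 0\right)}} - \frac{16}{9}\right)^{2} = \left(\sqrt{\left(-15 + 0\right) + \sqrt{6 + \left(-15 + 0\right)}} - \frac{16}{9}\right)^{2} = \left(\sqrt{-15 + \sqrt{6 - 15}} - \frac{16}{9}\right)^{2} = \left(\sqrt{-15 + \sqrt{-9}} - \frac{16}{9}\right)^{2} = \left(\sqrt{-15 + 3 i} - \frac{16}{9}\right)^{2} = \left(- \frac{16}{9} + \sqrt{-15 + 3 i}\right)^{2}$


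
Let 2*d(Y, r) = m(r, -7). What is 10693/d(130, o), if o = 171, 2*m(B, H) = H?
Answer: -42772/7 ≈ -6110.3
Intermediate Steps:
m(B, H) = H/2
d(Y, r) = -7/4 (d(Y, r) = ((½)*(-7))/2 = (½)*(-7/2) = -7/4)
10693/d(130, o) = 10693/(-7/4) = 10693*(-4/7) = -42772/7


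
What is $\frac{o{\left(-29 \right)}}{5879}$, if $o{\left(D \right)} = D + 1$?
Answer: $- \frac{28}{5879} \approx -0.0047627$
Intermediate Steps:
$o{\left(D \right)} = 1 + D$
$\frac{o{\left(-29 \right)}}{5879} = \frac{1 - 29}{5879} = \left(-28\right) \frac{1}{5879} = - \frac{28}{5879}$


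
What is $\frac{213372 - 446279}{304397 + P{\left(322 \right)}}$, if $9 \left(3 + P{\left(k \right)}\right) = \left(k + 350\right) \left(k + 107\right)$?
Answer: $- \frac{232907}{336426} \approx -0.6923$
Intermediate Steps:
$P{\left(k \right)} = -3 + \frac{\left(107 + k\right) \left(350 + k\right)}{9}$ ($P{\left(k \right)} = -3 + \frac{\left(k + 350\right) \left(k + 107\right)}{9} = -3 + \frac{\left(350 + k\right) \left(107 + k\right)}{9} = -3 + \frac{\left(107 + k\right) \left(350 + k\right)}{9}$)
$\frac{213372 - 446279}{304397 + P{\left(322 \right)}} = \frac{213372 - 446279}{304397 + \left(\frac{37423}{9} + \frac{322^{2}}{9} + \frac{457}{9} \cdot 322\right)} = - \frac{232907}{304397 + \left(\frac{37423}{9} + \frac{1}{9} \cdot 103684 + \frac{147154}{9}\right)} = - \frac{232907}{304397 + \left(\frac{37423}{9} + \frac{103684}{9} + \frac{147154}{9}\right)} = - \frac{232907}{304397 + 32029} = - \frac{232907}{336426}$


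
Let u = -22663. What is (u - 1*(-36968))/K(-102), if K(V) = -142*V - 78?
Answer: 14305/14406 ≈ 0.99299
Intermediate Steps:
K(V) = -78 - 142*V
(u - 1*(-36968))/K(-102) = (-22663 - 1*(-36968))/(-78 - 142*(-102)) = (-22663 + 36968)/(-78 + 14484) = 14305/14406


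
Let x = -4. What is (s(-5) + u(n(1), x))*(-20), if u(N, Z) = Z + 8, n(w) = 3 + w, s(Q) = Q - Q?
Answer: -80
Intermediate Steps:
s(Q) = 0
u(N, Z) = 8 + Z
(s(-5) + u(n(1), x))*(-20) = (0 + (8 - 4))*(-20) = (0 + 4)*(-20) = 4*(-20) = -80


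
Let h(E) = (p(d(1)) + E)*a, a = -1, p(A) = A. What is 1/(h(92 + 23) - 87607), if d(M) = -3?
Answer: -1/87719 ≈ -1.1400e-5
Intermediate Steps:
h(E) = 3 - E (h(E) = (-3 + E)*(-1) = 3 - E)
1/(h(92 + 23) - 87607) = 1/((3 - (92 + 23)) - 87607) = 1/((3 - 1*115) - 87607) = 1/((3 - 115) - 87607) = 1/(-112 - 87607) = 1/(-87719) = -1/87719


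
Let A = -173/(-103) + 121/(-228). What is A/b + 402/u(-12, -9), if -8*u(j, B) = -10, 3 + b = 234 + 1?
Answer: 8760982009/27241440 ≈ 321.60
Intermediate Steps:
b = 232 (b = -3 + (234 + 1) = -3 + 235 = 232)
u(j, B) = 5/4 (u(j, B) = -1/8*(-10) = 5/4)
A = 26981/23484 (A = -173*(-1/103) + 121*(-1/228) = 173/103 - 121/228 = 26981/23484 ≈ 1.1489)
A/b + 402/u(-12, -9) = (26981/23484)/232 + 402/(5/4) = (26981/23484)*(1/232) + 402*(4/5) = 26981/5448288 + 1608/5 = 8760982009/27241440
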